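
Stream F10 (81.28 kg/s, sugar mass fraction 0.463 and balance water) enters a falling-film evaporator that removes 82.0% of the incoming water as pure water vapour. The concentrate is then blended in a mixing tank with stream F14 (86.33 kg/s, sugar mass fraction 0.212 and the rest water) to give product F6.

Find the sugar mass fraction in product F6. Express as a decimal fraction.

0.424

Vapour removed = 0.820×0.537×81.28 = 35.791 kg/s; concentrate = 45.489 kg/s.
sugar reaching the mixer = 37.633 (from concentrate) + 86.33×0.212 = 55.935 kg/s.
Product flow = 45.489 + 86.33 = 131.82 kg/s; sugar fraction = 0.424.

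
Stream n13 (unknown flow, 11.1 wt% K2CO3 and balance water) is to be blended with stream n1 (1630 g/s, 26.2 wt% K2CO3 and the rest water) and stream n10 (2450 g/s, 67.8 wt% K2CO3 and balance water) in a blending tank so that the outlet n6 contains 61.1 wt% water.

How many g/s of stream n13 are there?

Let n13 be the unknown flow. Total out = 4080 + n13.
water balance: 1991.8 + 0.889·n13 = 0.611·(4080 + n13)
(0.889 − 0.611)·n13 = 0.611×4080 − 1991.8 = 501.04
n13 = 501.04 / 0.278 = 1802.3 g/s

1802 g/s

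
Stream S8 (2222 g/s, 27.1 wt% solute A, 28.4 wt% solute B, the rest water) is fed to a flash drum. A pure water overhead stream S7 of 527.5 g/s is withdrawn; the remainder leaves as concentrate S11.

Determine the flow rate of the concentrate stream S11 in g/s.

1694 g/s

Concentrate = 2222 − 527.5 = 1694.5 g/s.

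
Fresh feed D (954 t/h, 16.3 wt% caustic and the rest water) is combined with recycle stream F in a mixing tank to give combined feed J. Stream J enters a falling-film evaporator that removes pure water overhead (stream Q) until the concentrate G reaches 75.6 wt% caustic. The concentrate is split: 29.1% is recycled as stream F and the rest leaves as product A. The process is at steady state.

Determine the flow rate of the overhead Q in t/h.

748.3 t/h

Overall caustic balance (none leaves overhead): caustic in fresh feed = caustic in product, i.e. 954×0.163 = (1−0.291)·G·0.756.
G = 155.5/(0.756×0.709) = 290.11 t/h.
Recycle F = 0.291×290.11 = 84.423 t/h.
Combined feed J = 954 + 84.423 = 1038.4 t/h.
Overhead Q = J − G = 1038.4 − 290.11 = 748.31 t/h.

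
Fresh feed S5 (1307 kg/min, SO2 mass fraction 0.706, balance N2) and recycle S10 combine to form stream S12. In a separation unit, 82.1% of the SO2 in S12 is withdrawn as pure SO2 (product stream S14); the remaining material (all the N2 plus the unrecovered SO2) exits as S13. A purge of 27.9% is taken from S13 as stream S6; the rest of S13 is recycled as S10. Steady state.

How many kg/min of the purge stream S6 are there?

N2 enters only via S5 and leaves only via the purge: 1307×0.294 = 0.279×(N2 in S13), and the separation unit passes all N2, so N2 in S12 = N2 in S13 = 1377.3 kg/min.
SO2 in S12: m_A = 1307×0.706 + (1−0.279)·(1−0.821)·m_A, so m_A = 922.74/0.8709 = 1059.5 kg/min.
S13 = (1−0.821)×1059.5 + 1377.3 = 1566.9 kg/min.
Purge S6 = 0.279×1566.9 = 437.17 kg/min.

437.2 kg/min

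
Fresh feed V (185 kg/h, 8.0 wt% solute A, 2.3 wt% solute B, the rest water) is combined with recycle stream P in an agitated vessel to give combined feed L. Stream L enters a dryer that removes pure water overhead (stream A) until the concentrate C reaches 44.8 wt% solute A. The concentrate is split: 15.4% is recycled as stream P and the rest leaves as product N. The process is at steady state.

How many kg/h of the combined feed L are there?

Overall solute A balance (none leaves overhead): solute A in fresh feed = solute A in product, i.e. 185×0.080 = (1−0.154)·C·0.448.
C = 14.8/(0.448×0.846) = 39.049 kg/h.
Recycle P = 0.154×39.049 = 6.0136 kg/h.
Combined feed L = 185 + 6.0136 = 191.01 kg/h.

191 kg/h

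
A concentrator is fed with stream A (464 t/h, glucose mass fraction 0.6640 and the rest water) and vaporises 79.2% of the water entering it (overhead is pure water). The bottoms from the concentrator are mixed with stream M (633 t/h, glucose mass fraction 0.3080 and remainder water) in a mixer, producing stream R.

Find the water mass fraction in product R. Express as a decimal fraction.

0.4833

Vapour removed = 0.792×0.336×464 = 123.48 t/h; concentrate = 340.52 t/h.
water reaching the mixer = 32.428 (from concentrate) + 633×0.692 = 470.46 t/h.
Product flow = 340.52 + 633 = 973.52 t/h; water fraction = 0.4833.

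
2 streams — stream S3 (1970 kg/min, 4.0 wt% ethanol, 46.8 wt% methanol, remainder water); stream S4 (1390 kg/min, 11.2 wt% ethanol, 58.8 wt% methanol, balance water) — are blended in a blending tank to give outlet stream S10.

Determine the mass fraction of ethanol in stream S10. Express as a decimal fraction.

Total flow out = 1970 + 1390 = 3360 kg/min.
ethanol in = 1970×0.040 + 1390×0.112 = 234.48 kg/min.
ethanol mass fraction in S10 = 234.48/3360 = 0.0698.

0.0698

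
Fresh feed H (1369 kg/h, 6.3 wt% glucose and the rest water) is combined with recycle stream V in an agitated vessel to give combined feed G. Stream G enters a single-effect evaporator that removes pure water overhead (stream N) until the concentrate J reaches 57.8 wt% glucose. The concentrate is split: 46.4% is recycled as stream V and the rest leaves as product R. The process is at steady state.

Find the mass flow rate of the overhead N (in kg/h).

Overall glucose balance (none leaves overhead): glucose in fresh feed = glucose in product, i.e. 1369×0.063 = (1−0.464)·J·0.578.
J = 86.247/(0.578×0.536) = 278.39 kg/h.
Recycle V = 0.464×278.39 = 129.17 kg/h.
Combined feed G = 1369 + 129.17 = 1498.2 kg/h.
Overhead N = G − J = 1498.2 − 278.39 = 1219.8 kg/h.

1220 kg/h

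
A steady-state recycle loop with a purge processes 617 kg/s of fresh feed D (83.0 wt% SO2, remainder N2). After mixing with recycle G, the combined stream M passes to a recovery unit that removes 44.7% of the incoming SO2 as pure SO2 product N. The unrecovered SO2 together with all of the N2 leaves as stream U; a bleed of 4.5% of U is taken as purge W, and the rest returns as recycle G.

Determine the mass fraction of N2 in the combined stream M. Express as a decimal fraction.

0.6823

N2 enters only via D and leaves only via the purge: 617×0.170 = 0.045×(N2 in U), and the recovery unit passes all N2, so N2 in M = N2 in U = 2330.9 kg/s.
SO2 in M: m_A = 617×0.830 + (1−0.045)·(1−0.447)·m_A, so m_A = 512.11/0.4719 = 1085.2 kg/s.
M = 1085.2 + 2330.9 = 3416.1 kg/s.
N2 fraction in M = 2330.9/3416.1 = 0.6823.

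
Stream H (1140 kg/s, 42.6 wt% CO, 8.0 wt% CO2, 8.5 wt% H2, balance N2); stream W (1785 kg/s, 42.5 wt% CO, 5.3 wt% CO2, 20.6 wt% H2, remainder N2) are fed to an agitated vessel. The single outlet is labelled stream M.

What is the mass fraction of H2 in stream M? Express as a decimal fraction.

Total flow out = 1140 + 1785 = 2925 kg/s.
H2 in = 1140×0.085 + 1785×0.206 = 464.61 kg/s.
H2 mass fraction in M = 464.61/2925 = 0.1588.

0.1588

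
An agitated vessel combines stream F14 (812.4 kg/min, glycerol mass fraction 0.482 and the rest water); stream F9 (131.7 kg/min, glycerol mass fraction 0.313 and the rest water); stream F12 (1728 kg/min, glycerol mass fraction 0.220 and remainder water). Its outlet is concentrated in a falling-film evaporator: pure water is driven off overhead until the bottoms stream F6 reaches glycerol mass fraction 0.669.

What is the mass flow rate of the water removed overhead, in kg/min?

glycerol entering = 812.4×0.482 + 131.7×0.313 + 1728×0.220 = 812.96 kg/min.
All glycerol reports to F6, so F6 = 812.96/0.669 = 1215.2 kg/min.
Total feed = 2672.1 kg/min; overhead = 2672.1 − 1215.2 = 1456.9 kg/min.

1457 kg/min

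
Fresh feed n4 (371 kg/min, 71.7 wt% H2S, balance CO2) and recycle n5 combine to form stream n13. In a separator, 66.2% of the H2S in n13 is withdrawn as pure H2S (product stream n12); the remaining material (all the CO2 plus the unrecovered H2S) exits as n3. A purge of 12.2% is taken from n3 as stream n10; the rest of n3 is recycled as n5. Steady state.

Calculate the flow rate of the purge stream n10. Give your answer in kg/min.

CO2 enters only via n4 and leaves only via the purge: 371×0.283 = 0.122×(CO2 in n3), and the separator passes all CO2, so CO2 in n13 = CO2 in n3 = 860.6 kg/min.
H2S in n13: m_A = 371×0.717 + (1−0.122)·(1−0.662)·m_A, so m_A = 266.01/0.7032 = 378.26 kg/min.
n3 = (1−0.662)×378.26 + 860.6 = 988.45 kg/min.
Purge n10 = 0.122×988.45 = 120.59 kg/min.

120.6 kg/min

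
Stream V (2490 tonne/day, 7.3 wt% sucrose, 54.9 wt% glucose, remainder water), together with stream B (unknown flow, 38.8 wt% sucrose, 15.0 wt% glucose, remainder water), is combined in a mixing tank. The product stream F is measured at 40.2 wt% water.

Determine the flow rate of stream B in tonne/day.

996 tonne/day

Let B be the unknown flow. Total out = 2490 + B.
water balance: 941.22 + 0.462·B = 0.402·(2490 + B)
(0.462 − 0.402)·B = 0.402×2490 − 941.22 = 59.76
B = 59.76 / 0.060 = 996 tonne/day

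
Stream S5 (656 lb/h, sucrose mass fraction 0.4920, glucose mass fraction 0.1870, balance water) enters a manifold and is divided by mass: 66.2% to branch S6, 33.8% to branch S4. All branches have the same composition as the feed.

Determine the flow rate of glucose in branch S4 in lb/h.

Branch S4 total = 0.338×656 = 221.73 lb/h.
glucose in S4 = 0.187×221.73 = 41.463 lb/h.

41.46 lb/h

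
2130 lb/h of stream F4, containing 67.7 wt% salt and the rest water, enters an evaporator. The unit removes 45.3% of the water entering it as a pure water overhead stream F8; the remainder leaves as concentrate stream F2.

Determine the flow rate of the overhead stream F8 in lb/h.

water entering = 2130×0.323 = 687.99 lb/h; overhead removed = 0.453×687.99 = 311.66 lb/h.

311.7 lb/h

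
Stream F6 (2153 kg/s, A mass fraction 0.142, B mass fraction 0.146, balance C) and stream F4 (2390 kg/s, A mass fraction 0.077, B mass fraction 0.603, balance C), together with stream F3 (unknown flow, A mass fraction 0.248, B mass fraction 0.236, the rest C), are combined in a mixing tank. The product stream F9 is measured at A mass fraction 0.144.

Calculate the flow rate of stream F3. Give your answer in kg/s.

1581 kg/s

Let F3 be the unknown flow. Total out = 4543 + F3.
A balance: 489.76 + 0.248·F3 = 0.144·(4543 + F3)
(0.248 − 0.144)·F3 = 0.144×4543 − 489.76 = 164.44
F3 = 164.44 / 0.104 = 1581.1 kg/s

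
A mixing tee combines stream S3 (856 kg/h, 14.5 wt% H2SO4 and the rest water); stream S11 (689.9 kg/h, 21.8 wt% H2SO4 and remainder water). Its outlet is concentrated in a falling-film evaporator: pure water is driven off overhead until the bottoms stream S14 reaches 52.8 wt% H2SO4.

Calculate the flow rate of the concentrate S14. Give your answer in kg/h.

H2SO4 entering = 856×0.145 + 689.9×0.218 = 274.52 kg/h.
All H2SO4 reports to S14, so S14 = 274.52/0.528 = 519.92 kg/h.

519.9 kg/h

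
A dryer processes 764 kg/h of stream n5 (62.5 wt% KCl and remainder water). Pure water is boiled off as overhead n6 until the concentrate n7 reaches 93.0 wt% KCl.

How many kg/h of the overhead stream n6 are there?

KCl is conserved: 764×0.625 = 477.5 kg/h all reports to the concentrate.
Concentrate = 477.5/(target fraction) = 513.44 kg/h.
Overhead = 764 − 513.44 = 250.56 kg/h.

250.6 kg/h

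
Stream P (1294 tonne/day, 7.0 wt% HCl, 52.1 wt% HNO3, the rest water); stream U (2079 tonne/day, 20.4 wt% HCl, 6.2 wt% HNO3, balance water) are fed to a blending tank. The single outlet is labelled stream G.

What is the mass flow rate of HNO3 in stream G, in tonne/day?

803.1 tonne/day

HNO3 out = HNO3 in = 1294×0.521 + 2079×0.062 = 803.07 tonne/day.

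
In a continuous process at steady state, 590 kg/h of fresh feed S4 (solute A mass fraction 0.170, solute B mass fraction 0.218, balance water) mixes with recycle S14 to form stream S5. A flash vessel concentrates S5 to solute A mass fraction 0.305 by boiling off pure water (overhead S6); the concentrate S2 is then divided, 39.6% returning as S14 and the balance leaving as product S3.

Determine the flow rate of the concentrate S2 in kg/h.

Overall solute A balance (none leaves overhead): solute A in fresh feed = solute A in product, i.e. 590×0.170 = (1−0.396)·S2·0.305.
S2 = 100.3/(0.305×0.604) = 544.46 kg/h.

544.5 kg/h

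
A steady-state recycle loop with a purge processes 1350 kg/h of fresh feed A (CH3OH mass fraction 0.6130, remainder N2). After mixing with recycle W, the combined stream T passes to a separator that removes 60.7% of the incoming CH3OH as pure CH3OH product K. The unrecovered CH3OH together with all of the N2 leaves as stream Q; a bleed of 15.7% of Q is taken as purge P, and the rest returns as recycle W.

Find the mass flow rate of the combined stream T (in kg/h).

4565 kg/h

N2 enters only via A and leaves only via the purge: 1350×0.387 = 0.157×(N2 in Q), and the separator passes all N2, so N2 in T = N2 in Q = 3327.7 kg/h.
CH3OH in T: m_A = 1350×0.613 + (1−0.157)·(1−0.607)·m_A, so m_A = 827.55/0.6687 = 1237.5 kg/h.
T = 1237.5 + 3327.7 = 4565.3 kg/h.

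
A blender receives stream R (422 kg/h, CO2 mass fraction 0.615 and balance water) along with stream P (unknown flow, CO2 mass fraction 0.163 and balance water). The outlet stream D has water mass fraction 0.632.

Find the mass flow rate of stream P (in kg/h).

Let P be the unknown flow. Total out = 422 + P.
water balance: 162.47 + 0.837·P = 0.632·(422 + P)
(0.837 − 0.632)·P = 0.632×422 − 162.47 = 104.23
P = 104.23 / 0.205 = 508.46 kg/h

508.5 kg/h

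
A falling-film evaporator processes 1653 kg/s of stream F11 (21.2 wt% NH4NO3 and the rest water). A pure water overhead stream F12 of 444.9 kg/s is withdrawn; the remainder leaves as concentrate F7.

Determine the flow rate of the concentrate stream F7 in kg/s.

1208 kg/s

Concentrate = 1653 − 444.9 = 1208.1 kg/s.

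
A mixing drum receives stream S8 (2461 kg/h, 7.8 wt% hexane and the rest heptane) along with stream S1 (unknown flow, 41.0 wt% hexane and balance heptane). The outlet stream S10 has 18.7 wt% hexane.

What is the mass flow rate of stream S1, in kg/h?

Let S1 be the unknown flow. Total out = 2461 + S1.
hexane balance: 191.96 + 0.410·S1 = 0.187·(2461 + S1)
(0.410 − 0.187)·S1 = 0.187×2461 − 191.96 = 268.25
S1 = 268.25 / 0.223 = 1202.9 kg/h

1203 kg/h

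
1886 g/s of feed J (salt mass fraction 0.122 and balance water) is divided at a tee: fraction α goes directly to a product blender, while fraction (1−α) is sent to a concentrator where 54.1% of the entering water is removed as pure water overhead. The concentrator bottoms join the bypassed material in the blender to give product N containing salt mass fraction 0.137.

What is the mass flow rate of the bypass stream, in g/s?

All 1886×0.122 = 230.09 g/s of salt reaches N, so N = 230.09/0.137 = 1679.5 g/s and vapour = 206.5 g/s.
The evaporator receives (1−α)·1886 of feed at 0.878 water and removes 0.541 of that water:
0.541×0.878×(1−α)×1886 = 206.5
(1−α) = 206.5/895.85 = 0.2305;  α = 0.7695.
Bypass flow = 0.7695×1886 = 1451.3 g/s.

1451 g/s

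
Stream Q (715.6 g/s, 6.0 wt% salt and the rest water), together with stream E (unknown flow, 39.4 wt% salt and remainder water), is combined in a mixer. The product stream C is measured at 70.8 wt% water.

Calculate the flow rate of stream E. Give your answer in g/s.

1628 g/s

Let E be the unknown flow. Total out = 715.6 + E.
water balance: 672.66 + 0.606·E = 0.708·(715.6 + E)
(0.606 − 0.708)·E = 0.708×715.6 − 672.66 = -166.02
E = -166.02 / -0.102 = 1627.6 g/s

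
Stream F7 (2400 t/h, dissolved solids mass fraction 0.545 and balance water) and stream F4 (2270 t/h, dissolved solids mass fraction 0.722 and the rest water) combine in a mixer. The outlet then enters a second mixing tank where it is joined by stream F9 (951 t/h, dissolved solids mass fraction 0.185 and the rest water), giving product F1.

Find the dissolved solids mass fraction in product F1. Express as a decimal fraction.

0.556

Overall, product flow = 5621 t/h.
dissolved solids in = 2400×0.545 + 2270×0.722 + 951×0.185 = 3122.9 t/h.
dissolved solids fraction in F1 = 0.556.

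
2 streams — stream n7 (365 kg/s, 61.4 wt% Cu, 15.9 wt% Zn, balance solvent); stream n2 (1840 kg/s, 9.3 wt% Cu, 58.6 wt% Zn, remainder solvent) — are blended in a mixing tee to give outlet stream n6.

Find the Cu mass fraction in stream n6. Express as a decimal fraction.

Total flow out = 365 + 1840 = 2205 kg/s.
Cu in = 365×0.614 + 1840×0.093 = 395.23 kg/s.
Cu mass fraction in n6 = 395.23/2205 = 0.1792.

0.1792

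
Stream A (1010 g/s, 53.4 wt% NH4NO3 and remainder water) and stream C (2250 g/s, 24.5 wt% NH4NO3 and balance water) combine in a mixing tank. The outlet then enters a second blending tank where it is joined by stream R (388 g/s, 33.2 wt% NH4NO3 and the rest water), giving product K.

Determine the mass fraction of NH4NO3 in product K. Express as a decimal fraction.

0.334

Overall, product flow = 3648 g/s.
NH4NO3 in = 1010×0.534 + 2250×0.245 + 388×0.332 = 1219.4 g/s.
NH4NO3 fraction in K = 0.334.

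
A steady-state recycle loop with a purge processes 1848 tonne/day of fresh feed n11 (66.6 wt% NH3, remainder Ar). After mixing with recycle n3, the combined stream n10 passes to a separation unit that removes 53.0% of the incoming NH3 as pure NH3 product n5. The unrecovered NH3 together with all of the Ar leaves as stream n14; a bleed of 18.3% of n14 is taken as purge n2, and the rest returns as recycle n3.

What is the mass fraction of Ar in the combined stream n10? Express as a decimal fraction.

0.628

Ar enters only via n11 and leaves only via the purge: 1848×0.334 = 0.183×(Ar in n14), and the separation unit passes all Ar, so Ar in n10 = Ar in n14 = 3372.9 tonne/day.
NH3 in n10: m_A = 1848×0.666 + (1−0.183)·(1−0.530)·m_A, so m_A = 1230.8/0.6160 = 1998 tonne/day.
n10 = 1998 + 3372.9 = 5370.8 tonne/day.
Ar fraction in n10 = 3372.9/5370.8 = 0.628.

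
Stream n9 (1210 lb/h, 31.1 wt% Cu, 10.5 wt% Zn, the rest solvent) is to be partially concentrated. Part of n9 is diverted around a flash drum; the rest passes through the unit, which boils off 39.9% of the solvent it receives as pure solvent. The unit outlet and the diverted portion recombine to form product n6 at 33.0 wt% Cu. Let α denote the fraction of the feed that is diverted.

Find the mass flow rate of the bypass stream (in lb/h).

911 lb/h

All 1210×0.311 = 376.31 lb/h of Cu reaches n6, so n6 = 376.31/0.330 = 1140.3 lb/h and vapour = 69.667 lb/h.
The evaporator receives (1−α)·1210 of feed at 0.584 solvent and removes 0.399 of that solvent:
0.399×0.584×(1−α)×1210 = 69.667
(1−α) = 69.667/281.95 = 0.2471;  α = 0.7529.
Bypass flow = 0.7529×1210 = 911.02 lb/h.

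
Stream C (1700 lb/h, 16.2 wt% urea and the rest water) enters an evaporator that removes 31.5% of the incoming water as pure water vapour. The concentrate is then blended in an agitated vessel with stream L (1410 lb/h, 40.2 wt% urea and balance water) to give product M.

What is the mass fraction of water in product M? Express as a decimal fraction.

0.6835

Vapour removed = 0.315×0.838×1700 = 448.75 lb/h; concentrate = 1251.3 lb/h.
water reaching the mixer = 975.85 (from concentrate) + 1410×0.598 = 1819 lb/h.
Product flow = 1251.3 + 1410 = 2661.3 lb/h; water fraction = 0.6835.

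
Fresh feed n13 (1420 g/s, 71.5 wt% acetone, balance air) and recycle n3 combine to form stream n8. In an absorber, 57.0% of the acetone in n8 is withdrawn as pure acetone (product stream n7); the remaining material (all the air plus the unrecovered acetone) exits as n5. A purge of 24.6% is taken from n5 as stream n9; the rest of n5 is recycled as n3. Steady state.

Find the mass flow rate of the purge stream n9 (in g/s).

air enters only via n13 and leaves only via the purge: 1420×0.285 = 0.246×(air in n5), and the absorber passes all air, so air in n8 = air in n5 = 1645.1 g/s.
acetone in n8: m_A = 1420×0.715 + (1−0.246)·(1−0.570)·m_A, so m_A = 1015.3/0.6758 = 1502.4 g/s.
n5 = (1−0.570)×1502.4 + 1645.1 = 2291.2 g/s.
Purge n9 = 0.246×2291.2 = 563.63 g/s.

563.6 g/s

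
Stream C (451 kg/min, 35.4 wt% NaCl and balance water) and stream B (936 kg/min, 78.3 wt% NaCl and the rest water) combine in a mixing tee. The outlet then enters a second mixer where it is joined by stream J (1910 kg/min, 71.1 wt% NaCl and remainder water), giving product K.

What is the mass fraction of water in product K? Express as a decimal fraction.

Overall, product flow = 3297 kg/min.
water in = 451×0.646 + 936×0.217 + 1910×0.289 = 1046.4 kg/min.
water fraction in K = 0.317.

0.317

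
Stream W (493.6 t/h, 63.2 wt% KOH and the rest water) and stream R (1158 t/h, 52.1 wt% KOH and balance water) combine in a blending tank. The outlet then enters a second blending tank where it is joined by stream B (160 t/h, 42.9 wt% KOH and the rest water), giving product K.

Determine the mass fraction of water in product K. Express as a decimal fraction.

Overall, product flow = 1811.6 t/h.
water in = 493.6×0.368 + 1158×0.479 + 160×0.571 = 827.69 t/h.
water fraction in K = 0.457.

0.457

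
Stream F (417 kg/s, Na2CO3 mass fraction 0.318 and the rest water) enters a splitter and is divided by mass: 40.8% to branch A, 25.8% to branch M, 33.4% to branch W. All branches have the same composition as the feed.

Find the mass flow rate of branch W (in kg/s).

139.3 kg/s

Branch W flow = 0.334×417 = 139.28 kg/s.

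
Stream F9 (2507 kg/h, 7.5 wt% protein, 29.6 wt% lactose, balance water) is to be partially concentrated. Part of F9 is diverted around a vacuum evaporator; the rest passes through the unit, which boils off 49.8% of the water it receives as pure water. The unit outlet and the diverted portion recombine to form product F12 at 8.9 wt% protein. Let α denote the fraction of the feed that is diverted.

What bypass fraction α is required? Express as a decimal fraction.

0.498

All 2507×0.075 = 188.03 kg/h of protein reaches F12, so F12 = 188.03/0.089 = 2112.6 kg/h and vapour = 394.36 kg/h.
The evaporator receives (1−α)·2507 of feed at 0.629 water and removes 0.498 of that water:
0.498×0.629×(1−α)×2507 = 394.36
(1−α) = 394.36/785.3 = 0.5022;  α = 0.4978.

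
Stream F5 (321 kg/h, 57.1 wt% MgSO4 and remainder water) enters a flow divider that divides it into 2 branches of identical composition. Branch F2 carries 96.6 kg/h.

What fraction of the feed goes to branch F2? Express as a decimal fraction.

0.301

Fraction to F2 = 96.6/321 = 0.3009.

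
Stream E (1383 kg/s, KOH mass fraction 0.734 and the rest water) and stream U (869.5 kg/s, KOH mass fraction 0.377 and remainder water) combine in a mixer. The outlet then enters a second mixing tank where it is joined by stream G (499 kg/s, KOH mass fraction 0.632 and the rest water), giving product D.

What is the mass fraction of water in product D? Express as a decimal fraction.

0.397

Overall, product flow = 2751.5 kg/s.
water in = 1383×0.266 + 869.5×0.623 + 499×0.368 = 1093.2 kg/s.
water fraction in D = 0.397.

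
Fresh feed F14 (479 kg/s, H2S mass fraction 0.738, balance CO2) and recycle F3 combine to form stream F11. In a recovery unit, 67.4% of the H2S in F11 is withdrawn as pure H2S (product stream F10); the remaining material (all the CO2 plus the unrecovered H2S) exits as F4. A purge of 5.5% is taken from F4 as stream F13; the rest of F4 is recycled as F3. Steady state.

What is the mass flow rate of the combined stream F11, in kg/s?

2793 kg/s

CO2 enters only via F14 and leaves only via the purge: 479×0.262 = 0.055×(CO2 in F4), and the recovery unit passes all CO2, so CO2 in F11 = CO2 in F4 = 2281.8 kg/s.
H2S in F11: m_A = 479×0.738 + (1−0.055)·(1−0.674)·m_A, so m_A = 353.5/0.6919 = 510.89 kg/s.
F11 = 510.89 + 2281.8 = 2792.7 kg/s.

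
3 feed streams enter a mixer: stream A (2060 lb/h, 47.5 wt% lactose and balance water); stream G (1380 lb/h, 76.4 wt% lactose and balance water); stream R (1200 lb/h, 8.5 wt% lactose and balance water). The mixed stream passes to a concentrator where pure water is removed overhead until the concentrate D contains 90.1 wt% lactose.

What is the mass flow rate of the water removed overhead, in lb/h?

lactose entering = 2060×0.475 + 1380×0.764 + 1200×0.085 = 2134.8 lb/h.
All lactose reports to D, so D = 2134.8/0.901 = 2369.4 lb/h.
Total feed = 4640 lb/h; overhead = 4640 − 2369.4 = 2270.6 lb/h.

2271 lb/h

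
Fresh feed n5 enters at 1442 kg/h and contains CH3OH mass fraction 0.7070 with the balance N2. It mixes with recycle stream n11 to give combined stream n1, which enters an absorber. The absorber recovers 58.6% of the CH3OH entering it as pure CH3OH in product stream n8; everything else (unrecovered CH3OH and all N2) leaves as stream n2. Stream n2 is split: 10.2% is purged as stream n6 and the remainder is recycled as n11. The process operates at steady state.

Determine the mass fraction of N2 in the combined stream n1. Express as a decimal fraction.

N2 enters only via n5 and leaves only via the purge: 1442×0.293 = 0.102×(N2 in n2), and the absorber passes all N2, so N2 in n1 = N2 in n2 = 4142.2 kg/h.
CH3OH in n1: m_A = 1442×0.707 + (1−0.102)·(1−0.586)·m_A, so m_A = 1019.5/0.6282 = 1622.8 kg/h.
n1 = 1622.8 + 4142.2 = 5765 kg/h.
N2 fraction in n1 = 4142.2/5765 = 0.7185.

0.7185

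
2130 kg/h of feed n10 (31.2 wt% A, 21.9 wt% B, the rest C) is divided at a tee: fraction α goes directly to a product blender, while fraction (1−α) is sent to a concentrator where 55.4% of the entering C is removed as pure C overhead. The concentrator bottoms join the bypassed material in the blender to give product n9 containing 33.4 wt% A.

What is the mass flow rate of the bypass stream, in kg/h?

All 2130×0.312 = 664.56 kg/h of A reaches n9, so n9 = 664.56/0.334 = 1989.7 kg/h and vapour = 140.3 kg/h.
The evaporator receives (1−α)·2130 of feed at 0.469 C and removes 0.554 of that C:
0.554×0.469×(1−α)×2130 = 140.3
(1−α) = 140.3/553.43 = 0.2535;  α = 0.7465.
Bypass flow = 0.7465×2130 = 1590 kg/h.

1590 kg/h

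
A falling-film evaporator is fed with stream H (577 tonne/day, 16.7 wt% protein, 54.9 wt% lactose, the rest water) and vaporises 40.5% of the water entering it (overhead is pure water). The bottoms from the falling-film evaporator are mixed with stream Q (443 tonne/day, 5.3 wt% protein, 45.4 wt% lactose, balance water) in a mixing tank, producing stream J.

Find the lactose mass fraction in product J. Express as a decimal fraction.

0.543

Vapour removed = 0.405×0.284×577 = 66.367 tonne/day; concentrate = 510.63 tonne/day.
lactose reaching the mixer = 316.77 (from concentrate) + 443×0.454 = 517.89 tonne/day.
Product flow = 510.63 + 443 = 953.63 tonne/day; lactose fraction = 0.543.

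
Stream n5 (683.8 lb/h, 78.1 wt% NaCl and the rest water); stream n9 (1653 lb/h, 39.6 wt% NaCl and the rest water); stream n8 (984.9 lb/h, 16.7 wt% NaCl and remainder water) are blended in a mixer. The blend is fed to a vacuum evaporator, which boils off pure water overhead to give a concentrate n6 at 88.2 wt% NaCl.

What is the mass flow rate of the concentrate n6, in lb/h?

1534 lb/h

NaCl entering = 683.8×0.781 + 1653×0.396 + 984.9×0.167 = 1353.1 lb/h.
All NaCl reports to n6, so n6 = 1353.1/0.882 = 1534.1 lb/h.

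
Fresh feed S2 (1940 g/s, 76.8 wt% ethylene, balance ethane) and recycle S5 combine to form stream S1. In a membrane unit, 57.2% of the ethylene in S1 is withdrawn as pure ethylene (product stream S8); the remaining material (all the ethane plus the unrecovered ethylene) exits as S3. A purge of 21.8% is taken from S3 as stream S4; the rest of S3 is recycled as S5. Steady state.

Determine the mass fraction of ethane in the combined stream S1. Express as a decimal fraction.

0.480

ethane enters only via S2 and leaves only via the purge: 1940×0.232 = 0.218×(ethane in S3), and the membrane unit passes all ethane, so ethane in S1 = ethane in S3 = 2064.6 g/s.
ethylene in S1: m_A = 1940×0.768 + (1−0.218)·(1−0.572)·m_A, so m_A = 1489.9/0.6653 = 2239.5 g/s.
S1 = 2239.5 + 2064.6 = 4304 g/s.
ethane fraction in S1 = 2064.6/4304 = 0.480.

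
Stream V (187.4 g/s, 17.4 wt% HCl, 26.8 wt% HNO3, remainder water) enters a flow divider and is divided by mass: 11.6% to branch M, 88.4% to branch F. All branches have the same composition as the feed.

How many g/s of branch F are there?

Branch F flow = 0.884×187.4 = 165.66 g/s.

165.7 g/s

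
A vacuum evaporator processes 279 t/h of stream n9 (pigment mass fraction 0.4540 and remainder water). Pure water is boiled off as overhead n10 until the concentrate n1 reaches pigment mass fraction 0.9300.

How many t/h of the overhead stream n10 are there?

pigment is conserved: 279×0.454 = 126.67 t/h all reports to the concentrate.
Concentrate = 126.67/(target fraction) = 136.2 t/h.
Overhead = 279 − 136.2 = 142.8 t/h.

142.8 t/h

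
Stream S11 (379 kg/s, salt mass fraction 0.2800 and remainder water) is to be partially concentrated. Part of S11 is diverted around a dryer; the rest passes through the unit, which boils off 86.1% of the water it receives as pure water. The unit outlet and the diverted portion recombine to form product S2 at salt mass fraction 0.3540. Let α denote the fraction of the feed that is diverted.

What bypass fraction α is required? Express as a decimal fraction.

All 379×0.280 = 106.12 kg/s of salt reaches S2, so S2 = 106.12/0.354 = 299.77 kg/s and vapour = 79.226 kg/s.
The evaporator receives (1−α)·379 of feed at 0.720 water and removes 0.861 of that water:
0.861×0.720×(1−α)×379 = 79.226
(1−α) = 79.226/234.95 = 0.3372;  α = 0.6628.

0.663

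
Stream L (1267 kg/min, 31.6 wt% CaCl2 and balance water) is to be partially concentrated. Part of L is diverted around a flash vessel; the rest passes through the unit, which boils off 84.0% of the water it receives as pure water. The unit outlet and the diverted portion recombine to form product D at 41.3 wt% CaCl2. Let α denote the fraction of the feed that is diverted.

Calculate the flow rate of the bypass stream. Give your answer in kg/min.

All 1267×0.316 = 400.37 kg/min of CaCl2 reaches D, so D = 400.37/0.413 = 969.42 kg/min and vapour = 297.58 kg/min.
The evaporator receives (1−α)·1267 of feed at 0.684 water and removes 0.840 of that water:
0.840×0.684×(1−α)×1267 = 297.58
(1−α) = 297.58/727.97 = 0.4088;  α = 0.5912.
Bypass flow = 0.5912×1267 = 749.08 kg/min.

749.1 kg/min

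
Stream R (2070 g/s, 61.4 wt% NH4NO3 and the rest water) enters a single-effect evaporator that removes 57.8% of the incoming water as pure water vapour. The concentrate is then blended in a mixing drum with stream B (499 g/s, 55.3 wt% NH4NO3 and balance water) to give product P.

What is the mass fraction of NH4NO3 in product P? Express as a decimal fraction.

0.7341

Vapour removed = 0.578×0.386×2070 = 461.83 g/s; concentrate = 1608.2 g/s.
NH4NO3 reaching the mixer = 1271 (from concentrate) + 499×0.553 = 1546.9 g/s.
Product flow = 1608.2 + 499 = 2107.2 g/s; NH4NO3 fraction = 0.7341.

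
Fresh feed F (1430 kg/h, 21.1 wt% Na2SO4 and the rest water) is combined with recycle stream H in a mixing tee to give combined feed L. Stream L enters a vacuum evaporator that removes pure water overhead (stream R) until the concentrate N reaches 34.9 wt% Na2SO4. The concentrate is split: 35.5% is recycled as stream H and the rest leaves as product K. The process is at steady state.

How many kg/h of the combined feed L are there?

1906 kg/h

Overall Na2SO4 balance (none leaves overhead): Na2SO4 in fresh feed = Na2SO4 in product, i.e. 1430×0.211 = (1−0.355)·N·0.349.
N = 301.73/(0.349×0.645) = 1340.4 kg/h.
Recycle H = 0.355×1340.4 = 475.84 kg/h.
Combined feed L = 1430 + 475.84 = 1905.8 kg/h.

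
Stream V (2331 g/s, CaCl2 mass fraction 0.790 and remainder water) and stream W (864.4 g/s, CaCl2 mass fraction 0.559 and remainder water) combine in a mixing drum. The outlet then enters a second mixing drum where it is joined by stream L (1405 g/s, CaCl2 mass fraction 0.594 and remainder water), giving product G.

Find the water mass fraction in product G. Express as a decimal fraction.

Overall, product flow = 4600.4 g/s.
water in = 2331×0.210 + 864.4×0.441 + 1405×0.406 = 1441.1 g/s.
water fraction in G = 0.313.

0.313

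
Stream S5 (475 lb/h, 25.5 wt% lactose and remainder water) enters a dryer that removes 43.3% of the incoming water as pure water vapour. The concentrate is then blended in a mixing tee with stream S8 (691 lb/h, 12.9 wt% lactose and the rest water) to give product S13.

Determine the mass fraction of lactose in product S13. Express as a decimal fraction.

Vapour removed = 0.433×0.745×475 = 153.23 lb/h; concentrate = 321.77 lb/h.
lactose reaching the mixer = 121.12 (from concentrate) + 691×0.129 = 210.26 lb/h.
Product flow = 321.77 + 691 = 1012.8 lb/h; lactose fraction = 0.208.

0.208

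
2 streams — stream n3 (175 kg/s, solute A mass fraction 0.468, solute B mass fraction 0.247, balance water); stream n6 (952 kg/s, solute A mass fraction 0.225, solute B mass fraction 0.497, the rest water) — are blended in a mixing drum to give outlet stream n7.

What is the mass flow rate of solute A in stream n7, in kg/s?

solute A out = solute A in = 175×0.468 + 952×0.225 = 296.1 kg/s.

296.1 kg/s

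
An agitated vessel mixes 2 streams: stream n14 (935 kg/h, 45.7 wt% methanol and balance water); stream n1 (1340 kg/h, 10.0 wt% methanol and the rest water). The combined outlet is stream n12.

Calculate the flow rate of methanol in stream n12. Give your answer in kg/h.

561.3 kg/h

methanol out = methanol in = 935×0.457 + 1340×0.100 = 561.3 kg/h.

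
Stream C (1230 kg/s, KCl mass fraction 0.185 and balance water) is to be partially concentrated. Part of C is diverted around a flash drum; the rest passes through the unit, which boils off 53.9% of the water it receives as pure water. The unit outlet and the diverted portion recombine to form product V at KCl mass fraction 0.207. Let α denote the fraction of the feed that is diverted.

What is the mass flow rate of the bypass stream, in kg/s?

All 1230×0.185 = 227.55 kg/s of KCl reaches V, so V = 227.55/0.207 = 1099.3 kg/s and vapour = 130.72 kg/s.
The evaporator receives (1−α)·1230 of feed at 0.815 water and removes 0.539 of that water:
0.539×0.815×(1−α)×1230 = 130.72
(1−α) = 130.72/540.32 = 0.2419;  α = 0.7581.
Bypass flow = 0.7581×1230 = 932.41 kg/s.

932.4 kg/s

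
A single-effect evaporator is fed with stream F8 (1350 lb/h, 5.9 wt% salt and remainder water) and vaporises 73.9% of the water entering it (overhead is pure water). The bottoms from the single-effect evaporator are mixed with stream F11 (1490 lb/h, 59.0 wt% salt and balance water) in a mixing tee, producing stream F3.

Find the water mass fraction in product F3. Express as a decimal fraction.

Vapour removed = 0.739×0.941×1350 = 938.79 lb/h; concentrate = 411.21 lb/h.
water reaching the mixer = 331.56 (from concentrate) + 1490×0.410 = 942.46 lb/h.
Product flow = 411.21 + 1490 = 1901.2 lb/h; water fraction = 0.496.

0.496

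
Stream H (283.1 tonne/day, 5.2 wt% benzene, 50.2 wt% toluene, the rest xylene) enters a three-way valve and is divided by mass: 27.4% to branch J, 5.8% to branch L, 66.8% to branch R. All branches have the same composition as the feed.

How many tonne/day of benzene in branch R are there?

9.834 tonne/day

Branch R total = 0.668×283.1 = 189.11 tonne/day.
benzene in R = 0.052×189.11 = 9.8338 tonne/day.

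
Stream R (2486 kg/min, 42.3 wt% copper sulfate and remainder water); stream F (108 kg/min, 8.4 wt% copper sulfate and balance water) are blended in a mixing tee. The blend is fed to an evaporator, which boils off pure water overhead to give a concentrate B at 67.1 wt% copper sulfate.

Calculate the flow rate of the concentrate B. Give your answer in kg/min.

1581 kg/min

copper sulfate entering = 2486×0.423 + 108×0.084 = 1060.6 kg/min.
All copper sulfate reports to B, so B = 1060.6/0.671 = 1580.7 kg/min.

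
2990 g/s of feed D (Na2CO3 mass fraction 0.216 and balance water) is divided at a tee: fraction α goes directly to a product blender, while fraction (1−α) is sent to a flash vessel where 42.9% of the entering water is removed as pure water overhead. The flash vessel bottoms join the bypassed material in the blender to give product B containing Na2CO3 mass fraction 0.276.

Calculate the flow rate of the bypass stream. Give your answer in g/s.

1057 g/s

All 2990×0.216 = 645.84 g/s of Na2CO3 reaches B, so B = 645.84/0.276 = 2340 g/s and vapour = 650 g/s.
The evaporator receives (1−α)·2990 of feed at 0.784 water and removes 0.429 of that water:
0.429×0.784×(1−α)×2990 = 650
(1−α) = 650/1005.6 = 0.6464;  α = 0.3536.
Bypass flow = 0.3536×2990 = 1057.4 g/s.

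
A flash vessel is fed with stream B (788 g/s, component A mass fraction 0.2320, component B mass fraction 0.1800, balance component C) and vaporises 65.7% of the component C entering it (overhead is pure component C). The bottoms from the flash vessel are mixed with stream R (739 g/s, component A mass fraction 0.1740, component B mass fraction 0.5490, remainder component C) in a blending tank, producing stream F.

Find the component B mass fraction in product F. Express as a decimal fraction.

Vapour removed = 0.657×0.588×788 = 304.42 g/s; concentrate = 483.58 g/s.
component B reaching the mixer = 141.84 (from concentrate) + 739×0.549 = 547.55 g/s.
Product flow = 483.58 + 739 = 1222.6 g/s; component B fraction = 0.4479.

0.4479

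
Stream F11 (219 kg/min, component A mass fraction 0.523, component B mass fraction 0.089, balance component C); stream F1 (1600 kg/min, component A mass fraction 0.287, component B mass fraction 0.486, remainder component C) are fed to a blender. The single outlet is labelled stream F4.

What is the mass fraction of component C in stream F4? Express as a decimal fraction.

Total flow out = 219 + 1600 = 1819 kg/min.
component C in = 219×0.388 + 1600×0.227 = 448.17 kg/min.
component C mass fraction in F4 = 448.17/1819 = 0.246.

0.246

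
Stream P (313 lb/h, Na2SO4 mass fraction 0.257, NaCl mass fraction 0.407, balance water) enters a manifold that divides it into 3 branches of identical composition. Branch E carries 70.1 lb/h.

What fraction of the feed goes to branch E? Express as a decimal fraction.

Fraction to E = 70.1/313 = 0.2240.

0.224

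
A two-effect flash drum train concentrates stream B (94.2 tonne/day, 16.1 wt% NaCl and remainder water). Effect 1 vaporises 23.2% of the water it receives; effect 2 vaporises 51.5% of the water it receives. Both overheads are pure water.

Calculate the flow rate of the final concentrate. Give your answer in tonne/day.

water in feed = 94.2×0.839 = 79.034 tonne/day.
After stage 1: water left = (1−0.232)×79.034 = 60.698; stream total = 75.864 tonne/day.
After stage 2: water left = (1−0.515)×60.698 = 29.439; final concentrate = 44.605 tonne/day.

44.6 tonne/day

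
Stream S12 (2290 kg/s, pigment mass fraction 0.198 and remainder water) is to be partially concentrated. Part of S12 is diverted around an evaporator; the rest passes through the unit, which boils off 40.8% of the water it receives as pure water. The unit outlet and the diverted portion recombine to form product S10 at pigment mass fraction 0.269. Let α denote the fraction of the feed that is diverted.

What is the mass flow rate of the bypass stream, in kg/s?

442.8 kg/s

All 2290×0.198 = 453.42 kg/s of pigment reaches S10, so S10 = 453.42/0.269 = 1685.6 kg/s and vapour = 604.42 kg/s.
The evaporator receives (1−α)·2290 of feed at 0.802 water and removes 0.408 of that water:
0.408×0.802×(1−α)×2290 = 604.42
(1−α) = 604.42/749.32 = 0.8066;  α = 0.1934.
Bypass flow = 0.1934×2290 = 442.83 kg/s.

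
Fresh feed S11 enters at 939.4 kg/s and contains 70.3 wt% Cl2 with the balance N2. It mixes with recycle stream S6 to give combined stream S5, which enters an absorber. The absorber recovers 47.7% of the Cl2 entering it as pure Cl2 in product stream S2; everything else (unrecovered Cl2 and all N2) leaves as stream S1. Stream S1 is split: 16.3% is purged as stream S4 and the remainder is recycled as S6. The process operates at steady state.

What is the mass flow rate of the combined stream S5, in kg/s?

N2 enters only via S11 and leaves only via the purge: 939.4×0.297 = 0.163×(N2 in S1), and the absorber passes all N2, so N2 in S5 = N2 in S1 = 1711.7 kg/s.
Cl2 in S5: m_A = 939.4×0.703 + (1−0.163)·(1−0.477)·m_A, so m_A = 660.4/0.5622 = 1174.6 kg/s.
S5 = 1174.6 + 1711.7 = 2886.2 kg/s.

2886 kg/s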